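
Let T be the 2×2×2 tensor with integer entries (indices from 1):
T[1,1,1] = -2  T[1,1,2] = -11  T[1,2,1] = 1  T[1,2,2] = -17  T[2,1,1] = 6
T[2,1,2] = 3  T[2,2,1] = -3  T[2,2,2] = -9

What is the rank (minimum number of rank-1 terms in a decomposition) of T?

2

Lower bound: the mode-3 unfolding of T (rows indexed by k, columns by (i,j) = (1,1), (1,2), (2,1), (2,2)) is [[-2, 1, 6, -3], [-11, -17, 3, -9]].
There the 2×2 minor on rows k ∈ {1, 2}, columns (i,j) ∈ {(1,1), (1,2)} is det [[-2, 1], [-11, -17]] = 45 ≠ 0, so this unfolding has rank ≥ 2; CP rank is at least every unfolding rank, so rank(T) ≥ 2. (This is only a lower bound: in general the CP rank may exceed every unfolding rank, so we still need to exhibit 2 rank-1 terms summing to T.)
Upper bound — finding two terms. Write S_k = T[:,:,k] for the frontal slices: S₁ = [[-2, 1], [6, -3]], S₂ = [[-11, -17], [3, -9]].
If T = a₁ ⊗ b₁ ⊗ c₁ + a₂ ⊗ b₂ ⊗ c₂ then each S_k = c₁[k]·a₁b₁ᵀ + c₂[k]·a₂b₂ᵀ. S₁ and S₂ are linearly independent, so a₁b₁ᵀ and a₂b₂ᵀ must span the same plane of matrices: they are the rank-1 matrices of the form x·S₁ + y·S₂.
det(x·S₁ + y·S₂) is 150·xy + 150·y² = 150·(y)(x + y), vanishing at (x:y) = (1:0) and (1:-1).
M₁ = S₁ = [[-2, 1], [6, -3]] = −[1, -3][2, -1]ᵀ and M₂ = S₁ − S₂ = [[9, 18], [3, 6]] = 3·[3, 1][1, 2]ᵀ, so take a₁ = [1, -3], b₁ = [2, -1], a₂ = [3, 1], b₂ = [1, 2].
Each slice is an integer combination of E₁ = a₁b₁ᵀ and E₂ = a₂b₂ᵀ: S₁ = −E₁, S₂ = −E₁ − 3·E₂; reading off coefficients, c₁ = [-1, -1] and c₂ = [0, -3].
Hence T = [1, -3] ⊗ [2, -1] ⊗ [-1, -1] + [3, 1] ⊗ [1, 2] ⊗ [0, -3], so rank(T) ≤ 2.
These bounds meet, so rank(T) = 2.
Check entry T[1,1,2] = -11: (1)·(2)·(-1) + (3)·(1)·(-3) = -11.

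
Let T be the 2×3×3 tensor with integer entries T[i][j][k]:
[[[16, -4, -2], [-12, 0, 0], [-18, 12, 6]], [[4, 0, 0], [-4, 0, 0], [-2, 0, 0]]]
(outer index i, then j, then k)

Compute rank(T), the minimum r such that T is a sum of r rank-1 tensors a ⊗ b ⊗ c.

Lower bound: in the mode-3 unfolding of T (rows indexed by k, columns by (i,j)) the 2×2 minor on rows k ∈ {0, 1}, columns (i,j) ∈ {(0,0), (0,1)} is det [[16, -12], [-4, 0]] = -48 ≠ 0, so that unfolding has rank ≥ 2 and hence rank(T) ≥ 2 (CP rank is at least every unfolding rank, though it can be larger).
Upper bound: with S_k = T[:,:,k], the two rank-1 terms a₁b₁ᵀ, a₂b₂ᵀ are the rank-1 members of the pencil x·S₀ + y·S₁.
The 2×2 minor of x·S₀ + y·S₁ on rows {0,1}, columns {0,1} is −16·x² + 16·xy = (-16)·(x − y)(x), vanishing at (x:y) = (1:1) and (0:1).
M₁ = S₀ + S₁ = [[12, -12, -6], [4, -4, -2]] = 2·[3, 1][2, -2, -1]ᵀ and M₂ = S₁ = [[-4, 0, 12], [0, 0, 0]] = (-4)·[1, 0][1, 0, -3]ᵀ, so take a₁ = [3, 1], b₁ = [2, -2, -1], a₂ = [1, 0], b₂ = [1, 0, -3].
Each slice is an integer combination of E₁ = a₁b₁ᵀ and E₂ = a₂b₂ᵀ: S₀ = 2·E₁ + 4·E₂, S₁ = −4·E₂, S₂ = −2·E₂; reading off coefficients, c₁ = [2, 0, 0] and c₂ = [4, -4, -2].
Hence T = [3, 1] ⊗ [2, -2, -1] ⊗ [2, 0, 0] + [1, 0] ⊗ [1, 0, -3] ⊗ [4, -4, -2], so rank(T) ≤ 2.
These bounds meet, so rank(T) = 2.

2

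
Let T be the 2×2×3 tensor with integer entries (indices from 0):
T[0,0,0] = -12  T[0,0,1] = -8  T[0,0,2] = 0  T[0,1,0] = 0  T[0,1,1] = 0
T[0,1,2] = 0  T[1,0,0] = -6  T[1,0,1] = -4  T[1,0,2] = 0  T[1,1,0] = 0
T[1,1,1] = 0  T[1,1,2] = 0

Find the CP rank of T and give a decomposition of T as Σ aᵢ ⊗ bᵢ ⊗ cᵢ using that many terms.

rank(T) = 1

Lower bound: T ≠ 0 (e.g. T[0,0,0] = -12), so rank(T) ≥ 1.
Upper bound: if T = a ⊗ b ⊗ c then every fibre of T is a multiple of the corresponding factor, so read the factors off the fibres through the nonzero entry T[0,0,0] = -12.
The mode-1 fibre T[:,0,0] = [-12, -6] gives a = (2, 1) (primitive direction); the mode-2 fibre T[0,:,0] = [-12, 0] gives b = (1, 0); then c[k] = T[0,0,k] / (a[0]·b[0]) = [-12, -8, 0] / 2 = (-6, -4, 0).
Expanding (2, 1) ⊗ (1, 0) ⊗ (-6, -4, 0) reproduces all 12 entries of T, so T = (2, 1) ⊗ (1, 0) ⊗ (-6, -4, 0) and rank(T) ≤ 1.
These bounds meet, so rank(T) = 1.
Check entry T[1,1,1] = 0: (1)·(0)·(-4) = 0.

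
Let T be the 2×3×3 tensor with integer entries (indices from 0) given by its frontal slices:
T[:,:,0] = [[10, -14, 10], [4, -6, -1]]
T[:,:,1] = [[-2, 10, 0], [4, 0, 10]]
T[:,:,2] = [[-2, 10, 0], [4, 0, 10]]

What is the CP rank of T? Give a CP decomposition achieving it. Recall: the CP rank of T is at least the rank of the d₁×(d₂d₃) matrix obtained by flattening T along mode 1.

Lower bound: the mode-2 unfolding of T (rows indexed by j, columns by (i,k) = (0,0), (0,1), (0,2), (1,0), (1,1), (1,2)) is [[10, -2, -2, 4, 4, 4], [-14, 10, 10, -6, 0, 0], [10, 0, 0, -1, 10, 10]].
There the 3×3 minor on rows j ∈ {0, 1, 2}, columns (i,k) ∈ {(0,0), (0,1), (1,0)} is det [[10, -2, 4], [-14, 10, -6], [10, 0, -1]] = -352 ≠ 0, so this unfolding has rank ≥ 3; CP rank is at least every unfolding rank, so rank(T) ≥ 3. (This is only a lower bound: in general the CP rank may exceed every unfolding rank, so we still need to exhibit 3 rank-1 terms summing to T.)
Upper bound: T is a sum of 3 rank-1 terms, T = [1, -2] ⊗ [1, -1, 2] ⊗ [2, -2, -2] + [1, 1] ⊗ [1, -1, 1] ⊗ [8, 0, 0] + [2, 1] ⊗ [0, 2, 1] ⊗ [-1, 2, 2] (written with every a and b primitive with positive leading entry and the scale carried by c; CP decompositions are not unique, and this one is verified by expanding entrywise), so rank(T) ≤ 3.
These bounds meet, so rank(T) = 3.

rank(T) = 3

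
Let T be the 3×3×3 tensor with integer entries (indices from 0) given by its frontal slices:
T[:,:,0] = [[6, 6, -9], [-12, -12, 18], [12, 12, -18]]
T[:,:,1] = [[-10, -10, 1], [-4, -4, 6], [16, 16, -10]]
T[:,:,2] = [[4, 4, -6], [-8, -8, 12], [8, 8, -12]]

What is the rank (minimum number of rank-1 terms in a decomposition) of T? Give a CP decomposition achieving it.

Lower bound: the mode-1 unfolding of T (rows indexed by i, columns by (j,k) = (0,0), (0,1), (0,2), (1,0), (1,1), (1,2), (2,0), (2,1), (2,2)) is [[6, -10, 4, 6, -10, 4, -9, 1, -6], [-12, -4, -8, -12, -4, -8, 18, 6, 12], [12, 16, 8, 12, 16, 8, -18, -10, -12]].
There the 2×2 minor on rows i ∈ {0, 1}, columns (j,k) ∈ {(0,0), (0,1)} is det [[6, -10], [-12, -4]] = -144 ≠ 0, so this unfolding has rank ≥ 2; CP rank is at least every unfolding rank, so rank(T) ≥ 2. (Flattening ranks never certify an upper bound on CP rank; for that we must actually write T with 2 rank-1 terms.)
Upper bound — finding two terms. Write S_k = T[:,:,k] for the frontal slices: S₀ = [[6, 6, -9], [-12, -12, 18], [12, 12, -18]], S₁ = [[-10, -10, 1], [-4, -4, 6], [16, 16, -10]], S₂ = [[4, 4, -6], [-8, -8, 12], [8, 8, -12]].
If T = a₁ ⊗ b₁ ⊗ c₁ + a₂ ⊗ b₂ ⊗ c₂ then each S_k = c₁[k]·a₁b₁ᵀ + c₂[k]·a₂b₂ᵀ. S₀ and S₁ are linearly independent, so a₁b₁ᵀ and a₂b₂ᵀ must span the same plane of matrices: they are the rank-1 matrices of the form x·S₀ + y·S₁.
The 2×2 minor of x·S₀ + y·S₁ on rows {0,1}, columns {0,2} is −168·xy − 56·y² = (-56)·(y)(3·x + y), vanishing at (x:y) = (1:0) and (1:-3).
M₁ = S₀ = [[6, 6, -9], [-12, -12, 18], [12, 12, -18]] = 3·[1, -2, 2][2, 2, -3]ᵀ and M₂ = S₀ − 3·S₁ = [[36, 36, -12], [0, 0, 0], [-36, -36, 12]] = 12·[1, 0, -1][3, 3, -1]ᵀ, so take a₁ = [1, -2, 2], b₁ = [2, 2, -3], a₂ = [1, 0, -1], b₂ = [3, 3, -1].
Each slice is an integer combination of E₁ = a₁b₁ᵀ and E₂ = a₂b₂ᵀ: S₀ = 3·E₁, S₁ = E₁ − 4·E₂, S₂ = 2·E₁; reading off coefficients, c₁ = [3, 1, 2] and c₂ = [0, -4, 0].
Hence T = [1, -2, 2] ⊗ [2, 2, -3] ⊗ [3, 1, 2] + [1, 0, -1] ⊗ [3, 3, -1] ⊗ [0, -4, 0], so rank(T) ≤ 2.
These bounds meet, so rank(T) = 2.

rank(T) = 2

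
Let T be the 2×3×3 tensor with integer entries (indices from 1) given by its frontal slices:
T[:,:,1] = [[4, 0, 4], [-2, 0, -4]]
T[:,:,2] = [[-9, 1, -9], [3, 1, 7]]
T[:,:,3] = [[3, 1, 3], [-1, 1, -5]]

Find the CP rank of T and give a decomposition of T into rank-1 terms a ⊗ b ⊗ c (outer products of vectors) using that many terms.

Lower bound: the mode-3 unfolding of T (rows indexed by k, columns by (i,j) = (1,1), (1,2), (1,3), (2,1), (2,2), (2,3)) is [[4, 0, 4, -2, 0, -4], [-9, 1, -9, 3, 1, 7], [3, 1, 3, -1, 1, -5]].
There the 3×3 minor on rows k ∈ {1, 2, 3}, columns (i,j) ∈ {(1,1), (1,2), (2,1)} is det [[4, 0, -2], [-9, 1, 3], [3, 1, -1]] = 8 ≠ 0, so this unfolding has rank ≥ 3; CP rank is at least every unfolding rank, so rank(T) ≥ 3. (This is only a lower bound: in general the CP rank may exceed every unfolding rank, so we still need to exhibit 3 rank-1 terms summing to T.)
Upper bound: T is a sum of 3 rank-1 terms, T = [0, 1] ⊗ [1, 0, 0] ⊗ [2, -4, 4] + [1, -1] ⊗ [1, 0, 1] ⊗ [4, -8, 4] + [1, 1] ⊗ [1, -1, 1] ⊗ [0, -1, -1] (one valid choice — decompositions are not unique — normalised so each a, b is primitive with positive first nonzero entry; check it by expanding all entries), so rank(T) ≤ 3.
These bounds meet, so rank(T) = 3.
Check entry T[1,2,2] = 1: (0)·(0)·(-4) + (1)·(0)·(-8) + (1)·(-1)·(-1) = 1.

rank(T) = 3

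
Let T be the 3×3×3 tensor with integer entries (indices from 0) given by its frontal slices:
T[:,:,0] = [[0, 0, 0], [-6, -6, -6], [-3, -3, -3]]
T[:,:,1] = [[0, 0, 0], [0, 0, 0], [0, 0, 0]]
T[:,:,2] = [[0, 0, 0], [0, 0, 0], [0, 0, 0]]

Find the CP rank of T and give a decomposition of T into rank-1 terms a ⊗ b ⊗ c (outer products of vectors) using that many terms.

rank(T) = 1

Lower bound: T ≠ 0 (e.g. T[1,0,0] = -6), so rank(T) ≥ 1.
Upper bound: the mode-1 fibre T[:,0,0] = [0, -6, -3] gives a = [0, 2, 1] (primitive direction); the mode-2 fibre T[1,:,0] = [-6, -6, -6] gives b = [1, 1, 1]; then c[k] = T[1,0,k] / (a[1]·b[0]) = [-6, 0, 0] / 2 = [-3, 0, 0].
Expanding [0, 2, 1] ⊗ [1, 1, 1] ⊗ [-3, 0, 0] reproduces all 27 entries of T, so T = [0, 2, 1] ⊗ [1, 1, 1] ⊗ [-3, 0, 0] and rank(T) ≤ 1.
These bounds meet, so rank(T) = 1.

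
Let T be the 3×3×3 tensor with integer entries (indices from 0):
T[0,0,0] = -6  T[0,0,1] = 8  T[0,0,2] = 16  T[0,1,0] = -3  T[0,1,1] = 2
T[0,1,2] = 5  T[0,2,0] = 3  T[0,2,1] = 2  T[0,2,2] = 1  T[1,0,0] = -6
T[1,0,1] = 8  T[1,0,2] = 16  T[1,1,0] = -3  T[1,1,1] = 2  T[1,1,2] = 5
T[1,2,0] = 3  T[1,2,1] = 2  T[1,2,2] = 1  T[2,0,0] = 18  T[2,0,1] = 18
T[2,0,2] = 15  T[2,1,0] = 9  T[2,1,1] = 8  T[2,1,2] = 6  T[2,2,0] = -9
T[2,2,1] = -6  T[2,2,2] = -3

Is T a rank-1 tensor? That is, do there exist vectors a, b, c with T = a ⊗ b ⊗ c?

The mode-1 unfolding of T (rows indexed by i, columns by (j,k) = (0,0), (0,1), (0,2), (1,0), (1,1), (1,2), (2,0), (2,1), (2,2)) is [[-6, 8, 16, -3, 2, 5, 3, 2, 1], [-6, 8, 16, -3, 2, 5, 3, 2, 1], [18, 18, 15, 9, 8, 6, -9, -6, -3]].
There the 2×2 minor on rows i ∈ {0, 2}, columns (j,k) ∈ {(0,0), (0,1)} is det [[-6, 8], [18, 18]] = -252 ≠ 0, so this unfolding has rank ≥ 2; CP rank is at least every unfolding rank, so rank(T) ≥ 2.
In particular rank(T) ≥ 2 > 1, so T is not rank-1.

No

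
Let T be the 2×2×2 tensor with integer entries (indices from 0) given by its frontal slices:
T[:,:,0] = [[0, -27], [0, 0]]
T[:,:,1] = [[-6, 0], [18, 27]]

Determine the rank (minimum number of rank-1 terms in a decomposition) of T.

Lower bound: the mode-3 unfolding of T (rows indexed by k, columns by (i,j) = (0,0), (0,1), (1,0), (1,1)) is [[0, -27, 0, 0], [-6, 0, 18, 27]].
There the 2×2 minor on rows k ∈ {0, 1}, columns (i,j) ∈ {(0,0), (0,1)} is det [[0, -27], [-6, 0]] = -162 ≠ 0, so this unfolding has rank ≥ 2; CP rank is at least every unfolding rank, so rank(T) ≥ 2. (Flattening ranks never certify an upper bound on CP rank; for that we must actually write T with 2 rank-1 terms.)
Upper bound — finding two terms. Write S_k = T[:,:,k] for the frontal slices: S₀ = [[0, -27], [0, 0]], S₁ = [[-6, 0], [18, 27]].
If T = a₁ ∘ b₁ ∘ c₁ + a₂ ∘ b₂ ∘ c₂ then each S_k = c₁[k]·a₁b₁ᵀ + c₂[k]·a₂b₂ᵀ. S₀ and S₁ are linearly independent, so a₁b₁ᵀ and a₂b₂ᵀ must span the same plane of matrices: they are the rank-1 matrices of the form x·S₀ + y·S₁.
det(x·S₀ + y·S₁) is 486·xy − 162·y² = 162·(3·x − y)(y), vanishing at (x:y) = (1:3) and (1:0).
M₁ = S₀ + 3·S₁ = [[-18, -27], [54, 81]] = (-9)·[1, -3][2, 3]ᵀ and M₂ = S₀ = [[0, -27], [0, 0]] = (-27)·[1, 0][0, 1]ᵀ, so take a₁ = [1, -3], b₁ = [2, 3], a₂ = [1, 0], b₂ = [0, 1].
Each slice is an integer combination of E₁ = a₁b₁ᵀ and E₂ = a₂b₂ᵀ: S₀ = −27·E₂, S₁ = −3·E₁ + 9·E₂; reading off coefficients, c₁ = [0, -3] and c₂ = [-27, 9].
Hence T = [1, -3] ∘ [2, 3] ∘ [0, -3] + [1, 0] ∘ [0, 1] ∘ [-27, 9], so rank(T) ≤ 2.
These bounds meet, so rank(T) = 2.
Check entry T[0,1,0] = -27: (1)·(3)·(0) + (1)·(1)·(-27) = -27.

2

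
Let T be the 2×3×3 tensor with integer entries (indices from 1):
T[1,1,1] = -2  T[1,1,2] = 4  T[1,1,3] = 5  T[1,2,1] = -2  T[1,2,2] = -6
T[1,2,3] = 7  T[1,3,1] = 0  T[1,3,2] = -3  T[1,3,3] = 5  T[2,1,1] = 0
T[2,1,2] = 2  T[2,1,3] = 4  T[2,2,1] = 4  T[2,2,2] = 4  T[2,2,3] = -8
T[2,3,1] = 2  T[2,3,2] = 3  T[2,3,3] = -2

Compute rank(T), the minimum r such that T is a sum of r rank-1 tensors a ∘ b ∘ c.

Lower bound: the mode-2 unfolding of T (rows indexed by j, columns by (i,k) = (1,1), (1,2), (1,3), (2,1), (2,2), (2,3)) is [[-2, 4, 5, 0, 2, 4], [-2, -6, 7, 4, 4, -8], [0, -3, 5, 2, 3, -2]].
There the 3×3 minor on rows j ∈ {1, 2, 3}, columns (i,k) ∈ {(1,1), (1,2), (1,3)} is det [[-2, 4, 5], [-2, -6, 7], [0, -3, 5]] = 88 ≠ 0, so this unfolding has rank ≥ 3; CP rank is at least every unfolding rank, so rank(T) ≥ 3. (This is only a lower bound: in general the CP rank may exceed every unfolding rank, so we still need to exhibit 3 rank-1 terms summing to T.)
Upper bound: T is a sum of 3 rank-1 terms, T = [1, -1] ∘ [0, 2, 1] ∘ [-2, -2, 4] + [1, 0] ∘ [1, -1, -1] ∘ [-2, 2, 1] + [1, 1] ∘ [2, 0, 1] ∘ [0, 1, 2] (one valid choice — decompositions are not unique — normalised so each a, b is primitive with positive first nonzero entry; check it by expanding all entries), so rank(T) ≤ 3.
These bounds meet, so rank(T) = 3.
Check entry T[1,1,1] = -2: (1)·(0)·(-2) + (1)·(1)·(-2) + (1)·(2)·(0) = -2.

3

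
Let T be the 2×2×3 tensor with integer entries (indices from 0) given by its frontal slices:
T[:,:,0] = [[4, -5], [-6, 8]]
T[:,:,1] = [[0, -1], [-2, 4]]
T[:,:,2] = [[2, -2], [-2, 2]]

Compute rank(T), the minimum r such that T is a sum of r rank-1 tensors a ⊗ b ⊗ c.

2

Lower bound: the mode-2 unfolding of T (rows indexed by j, columns by (i,k) = (0,0), (0,1), (0,2), (1,0), (1,1), (1,2)) is [[4, 0, 2, -6, -2, -2], [-5, -1, -2, 8, 4, 2]].
There the 2×2 minor on rows j ∈ {0, 1}, columns (i,k) ∈ {(0,0), (0,1)} is det [[4, 0], [-5, -1]] = -4 ≠ 0, so this unfolding has rank ≥ 2; CP rank is at least every unfolding rank, so rank(T) ≥ 2. (This is only a lower bound: in general the CP rank may exceed every unfolding rank, so we still need to exhibit 2 rank-1 terms summing to T.)
Upper bound — finding two terms. Write S_k = T[:,:,k] for the frontal slices: S₀ = [[4, -5], [-6, 8]], S₁ = [[0, -1], [-2, 4]], S₂ = [[2, -2], [-2, 2]].
If T = a₁ ⊗ b₁ ⊗ c₁ + a₂ ⊗ b₂ ⊗ c₂ then each S_k = c₁[k]·a₁b₁ᵀ + c₂[k]·a₂b₂ᵀ. S₀ and S₁ are linearly independent, so a₁b₁ᵀ and a₂b₂ᵀ must span the same plane of matrices: they are the rank-1 matrices of the form x·S₀ + y·S₁.
det(x·S₀ + y·S₁) is 2·x² − 2·y² = 2·(x − y)(x + y), vanishing at (x:y) = (1:1) and (1:-1).
M₁ = S₀ + S₁ = [[4, -6], [-8, 12]] = 2·[1, -2][2, -3]ᵀ and M₂ = S₀ − S₁ = [[4, -4], [-4, 4]] = 4·[1, -1][1, -1]ᵀ, so take a₁ = [1, -2], b₁ = [2, -3], a₂ = [1, -1], b₂ = [1, -1].
Each slice is an integer combination of E₁ = a₁b₁ᵀ and E₂ = a₂b₂ᵀ: S₀ = E₁ + 2·E₂, S₁ = E₁ − 2·E₂, S₂ = 2·E₂; reading off coefficients, c₁ = [1, 1, 0] and c₂ = [2, -2, 2].
Hence T = [1, -2] ⊗ [2, -3] ⊗ [1, 1, 0] + [1, -1] ⊗ [1, -1] ⊗ [2, -2, 2], so rank(T) ≤ 2.
These bounds meet, so rank(T) = 2.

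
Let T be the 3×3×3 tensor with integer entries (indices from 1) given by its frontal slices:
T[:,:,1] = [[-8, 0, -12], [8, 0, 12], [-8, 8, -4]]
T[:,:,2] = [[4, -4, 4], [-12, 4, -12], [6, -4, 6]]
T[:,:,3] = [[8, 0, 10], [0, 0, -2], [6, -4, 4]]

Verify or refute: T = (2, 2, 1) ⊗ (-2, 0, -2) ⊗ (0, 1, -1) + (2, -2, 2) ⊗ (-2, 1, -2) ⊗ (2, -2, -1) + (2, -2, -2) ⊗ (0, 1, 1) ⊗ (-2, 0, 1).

Reconstruct entrywise from the claimed factors. For example, T[2,3,2] = -12 and Σₗ aₗ[2]bₗ[3]cₗ[2] = (2)·(-2)·(1) + (-2)·(-2)·(-2) + (-2)·(1)·(0) = -12; checking all 27 entries, every one matches. The claim holds.

Yes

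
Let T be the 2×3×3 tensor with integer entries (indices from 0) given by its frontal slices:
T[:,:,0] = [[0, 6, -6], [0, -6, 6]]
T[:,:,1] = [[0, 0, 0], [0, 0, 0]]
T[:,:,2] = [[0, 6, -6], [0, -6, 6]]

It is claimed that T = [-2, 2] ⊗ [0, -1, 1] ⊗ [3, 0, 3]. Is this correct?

Yes

Reconstruct entrywise from the claimed factors. For example, T[0,0,2] = 0 and Σₗ aₗ[0]bₗ[0]cₗ[2] = (-2)·(0)·(3) = 0; checking all 18 entries, every one matches. The claim holds.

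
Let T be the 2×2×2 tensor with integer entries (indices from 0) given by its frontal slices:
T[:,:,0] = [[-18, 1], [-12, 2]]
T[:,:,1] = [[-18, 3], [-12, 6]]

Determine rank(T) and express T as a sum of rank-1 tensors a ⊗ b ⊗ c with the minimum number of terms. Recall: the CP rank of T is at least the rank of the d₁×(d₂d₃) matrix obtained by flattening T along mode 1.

Lower bound: the mode-3 unfolding of T (rows indexed by k, columns by (i,j) = (0,0), (0,1), (1,0), (1,1)) is [[-18, 1, -12, 2], [-18, 3, -12, 6]].
There the 2×2 minor on rows k ∈ {0, 1}, columns (i,j) ∈ {(0,0), (0,1)} is det [[-18, 1], [-18, 3]] = -36 ≠ 0, so this unfolding has rank ≥ 2; CP rank is at least every unfolding rank, so rank(T) ≥ 2. (Flattening ranks never certify an upper bound on CP rank; for that we must actually write T with 2 rank-1 terms.)
Upper bound — finding two terms. Write S_k = T[:,:,k] for the frontal slices: S₀ = [[-18, 1], [-12, 2]], S₁ = [[-18, 3], [-12, 6]].
If T = a₁ ⊗ b₁ ⊗ c₁ + a₂ ⊗ b₂ ⊗ c₂ then each S_k = c₁[k]·a₁b₁ᵀ + c₂[k]·a₂b₂ᵀ. S₀ and S₁ are linearly independent, so a₁b₁ᵀ and a₂b₂ᵀ must span the same plane of matrices: they are the rank-1 matrices of the form x·S₀ + y·S₁.
det(x·S₀ + y·S₁) is −24·x² − 96·xy − 72·y² = (-24)·(x + 3·y)(x + y), vanishing at (x:y) = (3:-1) and (1:-1).
M₁ = 3·S₀ − S₁ = [[-36, 0], [-24, 0]] = (-12)·[3, 2][1, 0]ᵀ and M₂ = S₀ − S₁ = [[0, -2], [0, -4]] = (-2)·[1, 2][0, 1]ᵀ, so take a₁ = [3, 2], b₁ = [1, 0], a₂ = [1, 2], b₂ = [0, 1].
Each slice is an integer combination of E₁ = a₁b₁ᵀ and E₂ = a₂b₂ᵀ: S₀ = −6·E₁ + E₂, S₁ = −6·E₁ + 3·E₂; reading off coefficients, c₁ = [-6, -6] and c₂ = [1, 3].
Hence T = [3, 2] ⊗ [1, 0] ⊗ [-6, -6] + [1, 2] ⊗ [0, 1] ⊗ [1, 3], so rank(T) ≤ 2.
These bounds meet, so rank(T) = 2.
Check entry T[0,1,1] = 3: (3)·(0)·(-6) + (1)·(1)·(3) = 3.

rank(T) = 2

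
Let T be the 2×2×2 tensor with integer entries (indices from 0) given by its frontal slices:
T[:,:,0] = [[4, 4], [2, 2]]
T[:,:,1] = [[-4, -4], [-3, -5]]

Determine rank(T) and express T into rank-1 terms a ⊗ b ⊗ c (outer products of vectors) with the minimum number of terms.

Lower bound: the mode-3 unfolding of T (rows indexed by k, columns by (i,j) = (0,0), (0,1), (1,0), (1,1)) is [[4, 4, 2, 2], [-4, -4, -3, -5]].
There the 2×2 minor on rows k ∈ {0, 1}, columns (i,j) ∈ {(0,0), (1,0)} is det [[4, 2], [-4, -3]] = -4 ≠ 0, so this unfolding has rank ≥ 2; CP rank is at least every unfolding rank, so rank(T) ≥ 2. (This is only a lower bound: in general the CP rank may exceed every unfolding rank, so we still need to exhibit 2 rank-1 terms summing to T.)
Upper bound — finding two terms. Write S_k = T[:,:,k] for the frontal slices: S₀ = [[4, 4], [2, 2]], S₁ = [[-4, -4], [-3, -5]].
If T = a₁ ⊗ b₁ ⊗ c₁ + a₂ ⊗ b₂ ⊗ c₂ then each S_k = c₁[k]·a₁b₁ᵀ + c₂[k]·a₂b₂ᵀ. S₀ and S₁ are linearly independent, so a₁b₁ᵀ and a₂b₂ᵀ must span the same plane of matrices: they are the rank-1 matrices of the form x·S₀ + y·S₁.
det(x·S₀ + y·S₁) is −8·xy + 8·y² = (-8)·(x − y)(y), vanishing at (x:y) = (1:1) and (1:0).
M₁ = S₀ + S₁ = [[0, 0], [-1, -3]] = −[0, 1][1, 3]ᵀ and M₂ = S₀ = [[4, 4], [2, 2]] = 2·[2, 1][1, 1]ᵀ, so take a₁ = [0, 1], b₁ = [1, 3], a₂ = [2, 1], b₂ = [1, 1].
Each slice is an integer combination of E₁ = a₁b₁ᵀ and E₂ = a₂b₂ᵀ: S₀ = 2·E₂, S₁ = −E₁ − 2·E₂; reading off coefficients, c₁ = [0, -1] and c₂ = [2, -2].
Hence T = [0, 1] ⊗ [1, 3] ⊗ [0, -1] + [2, 1] ⊗ [1, 1] ⊗ [2, -2], so rank(T) ≤ 2.
These bounds meet, so rank(T) = 2.

rank(T) = 2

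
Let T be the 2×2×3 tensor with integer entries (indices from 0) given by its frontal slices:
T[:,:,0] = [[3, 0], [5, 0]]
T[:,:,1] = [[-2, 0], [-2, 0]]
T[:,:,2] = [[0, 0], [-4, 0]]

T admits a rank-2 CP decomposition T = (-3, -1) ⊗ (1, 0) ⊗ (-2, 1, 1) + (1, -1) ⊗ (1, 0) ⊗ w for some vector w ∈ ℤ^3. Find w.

Subtract the known terms from T to get the rank-1 residual R = (1, -1) ⊗ (1, 0) ⊗ w, so R[i,j,k] = a[i]·b[j]·w[k]. Pick indices with nonzero a[0]·b[0] = (1)·(1) = 1. Only the fibre through (0,0,·) is needed: R[0,0,:] = T[0,0,:] − Σₗ aₗ[0]bₗ[0]cₗ = [3, -2, 0] − (-3)·(1)·(-2, 1, 1) = [-3, 1, 3]. Then w[k] = R[0,0,k] / 1 for each k, giving w = [-3, 1, 3] / 1 = (-3, 1, 3).

w = (-3, 1, 3)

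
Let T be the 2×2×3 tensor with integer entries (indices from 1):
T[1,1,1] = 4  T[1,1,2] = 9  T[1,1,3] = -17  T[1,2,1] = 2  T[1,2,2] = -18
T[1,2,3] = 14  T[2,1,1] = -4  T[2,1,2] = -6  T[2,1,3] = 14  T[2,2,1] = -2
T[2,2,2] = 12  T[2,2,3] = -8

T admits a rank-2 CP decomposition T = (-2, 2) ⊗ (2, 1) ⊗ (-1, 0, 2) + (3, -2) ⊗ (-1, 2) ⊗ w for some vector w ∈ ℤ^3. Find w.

Subtract the known terms from T to get the rank-1 residual R = (3, -2) ⊗ (-1, 2) ⊗ w, so R[i,j,k] = a[i]·b[j]·w[k]. Pick indices with nonzero a[1]·b[1] = (3)·(-1) = -3. Only the fibre through (1,1,·) is needed: R[1,1,:] = T[1,1,:] − Σₗ aₗ[1]bₗ[1]cₗ = [4, 9, -17] − (-2)·(2)·(-1, 0, 2) = [0, 9, -9]. Then w[k] = R[1,1,k] / -3 for each k, giving w = [0, 9, -9] / -3 = (0, -3, 3).

w = (0, -3, 3)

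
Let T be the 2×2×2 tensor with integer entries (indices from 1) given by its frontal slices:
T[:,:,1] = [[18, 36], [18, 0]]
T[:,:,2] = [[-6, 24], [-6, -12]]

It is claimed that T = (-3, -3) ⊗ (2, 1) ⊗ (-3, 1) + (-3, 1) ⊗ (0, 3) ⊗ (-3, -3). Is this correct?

Reconstruct entrywise from the claimed factors. For example, T[1,1,2] = -6 and Σₗ aₗ[1]bₗ[1]cₗ[2] = (-3)·(2)·(1) + (-3)·(0)·(-3) = -6; checking all 8 entries, every one matches. The claim holds.

Yes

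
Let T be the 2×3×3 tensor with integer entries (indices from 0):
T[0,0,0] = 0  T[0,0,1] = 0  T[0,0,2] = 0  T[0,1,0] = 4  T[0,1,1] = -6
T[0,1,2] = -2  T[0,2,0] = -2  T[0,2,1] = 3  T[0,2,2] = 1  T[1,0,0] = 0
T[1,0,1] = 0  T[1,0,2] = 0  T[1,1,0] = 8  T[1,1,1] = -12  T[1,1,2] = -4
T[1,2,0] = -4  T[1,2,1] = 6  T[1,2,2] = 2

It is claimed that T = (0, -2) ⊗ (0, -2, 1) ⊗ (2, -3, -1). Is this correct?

Reconstruct entry (0,1,0) from the claimed factors: Σₗ aₗ[0]bₗ[1]cₗ[0] = (0)·(-2)·(2) = 0, but T[0,1,0] = 4. The claim is false.

No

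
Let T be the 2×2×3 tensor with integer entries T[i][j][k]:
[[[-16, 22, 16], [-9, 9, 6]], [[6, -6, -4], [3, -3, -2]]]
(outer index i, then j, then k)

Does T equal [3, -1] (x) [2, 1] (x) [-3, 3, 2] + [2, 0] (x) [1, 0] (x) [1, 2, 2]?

Reconstruct entrywise from the claimed factors. For example, T[1,1,0] = 3 and Σₗ aₗ[1]bₗ[1]cₗ[0] = (-1)·(1)·(-3) + (0)·(0)·(1) = 3; checking all 12 entries, every one matches. The claim holds.

Yes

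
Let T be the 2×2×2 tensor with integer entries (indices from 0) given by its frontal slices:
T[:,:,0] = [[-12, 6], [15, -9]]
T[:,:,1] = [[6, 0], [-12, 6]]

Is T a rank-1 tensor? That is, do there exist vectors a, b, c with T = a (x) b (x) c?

No

The mode-3 unfolding of T (rows indexed by k, columns by (i,j) = (0,0), (0,1), (1,0), (1,1)) is [[-12, 6, 15, -9], [6, 0, -12, 6]].
There the 2×2 minor on rows k ∈ {0, 1}, columns (i,j) ∈ {(0,0), (0,1)} is det [[-12, 6], [6, 0]] = -36 ≠ 0, so this unfolding has rank ≥ 2; CP rank is at least every unfolding rank, so rank(T) ≥ 2.
In particular rank(T) ≥ 2 > 1, so T is not rank-1.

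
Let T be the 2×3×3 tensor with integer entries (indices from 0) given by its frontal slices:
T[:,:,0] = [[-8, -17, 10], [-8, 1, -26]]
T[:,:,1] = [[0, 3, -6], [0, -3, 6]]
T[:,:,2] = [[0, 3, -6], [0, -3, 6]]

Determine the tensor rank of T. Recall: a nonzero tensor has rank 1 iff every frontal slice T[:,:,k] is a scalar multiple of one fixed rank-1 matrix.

Lower bound: the mode-3 unfolding of T (rows indexed by k, columns by (i,j) = (0,0), (0,1), (0,2), (1,0), (1,1), (1,2)) is [[-8, -17, 10, -8, 1, -26], [0, 3, -6, 0, -3, 6], [0, 3, -6, 0, -3, 6]].
There the 2×2 minor on rows k ∈ {0, 1}, columns (i,j) ∈ {(0,0), (0,1)} is det [[-8, -17], [0, 3]] = -24 ≠ 0, so this unfolding has rank ≥ 2; CP rank is at least every unfolding rank, so rank(T) ≥ 2. (This is only a lower bound: in general the CP rank may exceed every unfolding rank, so we still need to exhibit 2 rank-1 terms summing to T.)
Upper bound — finding two terms. Write S_k = T[:,:,k] for the frontal slices: S₀ = [[-8, -17, 10], [-8, 1, -26]], S₁ = [[0, 3, -6], [0, -3, 6]], S₂ = [[0, 3, -6], [0, -3, 6]].
If T = a₁ (x) b₁ (x) c₁ + a₂ (x) b₂ (x) c₂ then each S_k = c₁[k]·a₁b₁ᵀ + c₂[k]·a₂b₂ᵀ. S₀ and S₁ are linearly independent, so a₁b₁ᵀ and a₂b₂ᵀ must span the same plane of matrices: they are the rank-1 matrices of the form x·S₀ + y·S₁.
The 2×2 minor of x·S₀ + y·S₁ on rows {0,1}, columns {0,1} is −144·x² + 48·xy = (-48)·(3·x − y)(x), vanishing at (x:y) = (1:3) and (0:1).
M₁ = S₀ + 3·S₁ = [[-8, -8, -8], [-8, -8, -8]] = (-8)·[1, 1][1, 1, 1]ᵀ and M₂ = S₁ = [[0, 3, -6], [0, -3, 6]] = 3·[1, -1][0, 1, -2]ᵀ, so take a₁ = [1, 1], b₁ = [1, 1, 1], a₂ = [1, -1], b₂ = [0, 1, -2].
Each slice is an integer combination of E₁ = a₁b₁ᵀ and E₂ = a₂b₂ᵀ: S₀ = −8·E₁ − 9·E₂, S₁ = 3·E₂, S₂ = 3·E₂; reading off coefficients, c₁ = [-8, 0, 0] and c₂ = [-9, 3, 3].
Hence T = [1, 1] (x) [1, 1, 1] (x) [-8, 0, 0] + [1, -1] (x) [0, 1, -2] (x) [-9, 3, 3], so rank(T) ≤ 2.
These bounds meet, so rank(T) = 2.

2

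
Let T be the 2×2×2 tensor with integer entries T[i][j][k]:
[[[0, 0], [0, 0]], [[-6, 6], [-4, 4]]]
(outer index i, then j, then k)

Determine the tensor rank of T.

1

Lower bound: T ≠ 0 (e.g. T[1,0,0] = -6), so rank(T) ≥ 1.
Upper bound: if T = a (x) b (x) c then every fibre of T is a multiple of the corresponding factor, so read the factors off the fibres through the nonzero entry T[1,0,0] = -6.
The mode-1 fibre T[:,0,0] = [0, -6] gives a = [0, 1] (primitive direction); the mode-2 fibre T[1,:,0] = [-6, -4] gives b = [3, 2]; then c[k] = T[1,0,k] / (a[1]·b[0]) = [-6, 6] / 3 = [-2, 2].
Expanding [0, 1] (x) [3, 2] (x) [-2, 2] reproduces all 8 entries of T, so T = [0, 1] (x) [3, 2] (x) [-2, 2] and rank(T) ≤ 1.
These bounds meet, so rank(T) = 1.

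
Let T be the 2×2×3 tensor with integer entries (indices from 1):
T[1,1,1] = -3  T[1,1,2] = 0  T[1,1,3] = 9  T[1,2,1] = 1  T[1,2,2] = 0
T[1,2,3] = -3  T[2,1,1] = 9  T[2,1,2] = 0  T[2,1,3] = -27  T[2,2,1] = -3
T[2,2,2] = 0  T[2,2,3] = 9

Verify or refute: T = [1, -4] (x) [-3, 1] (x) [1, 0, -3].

No

Reconstruct entry (2,1,1) from the claimed factors: Σₗ aₗ[2]bₗ[1]cₗ[1] = (-4)·(-3)·(1) = 12, but T[2,1,1] = 9. The claim is false.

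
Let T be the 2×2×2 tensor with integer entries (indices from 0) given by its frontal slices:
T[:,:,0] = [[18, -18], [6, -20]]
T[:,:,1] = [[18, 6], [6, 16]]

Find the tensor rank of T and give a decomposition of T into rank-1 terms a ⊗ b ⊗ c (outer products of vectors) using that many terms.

Lower bound: the mode-2 unfolding of T (rows indexed by j, columns by (i,k) = (0,0), (0,1), (1,0), (1,1)) is [[18, 18, 6, 6], [-18, 6, -20, 16]].
There the 2×2 minor on rows j ∈ {0, 1}, columns (i,k) ∈ {(0,0), (0,1)} is det [[18, 18], [-18, 6]] = 432 ≠ 0, so this unfolding has rank ≥ 2; CP rank is at least every unfolding rank, so rank(T) ≥ 2. (Flattening ranks never certify an upper bound on CP rank; for that we must actually write T with 2 rank-1 terms.)
Upper bound — finding two terms. Write S_k = T[:,:,k] for the frontal slices: S₀ = [[18, -18], [6, -20]], S₁ = [[18, 6], [6, 16]].
If T = a₁ ⊗ b₁ ⊗ c₁ + a₂ ⊗ b₂ ⊗ c₂ then each S_k = c₁[k]·a₁b₁ᵀ + c₂[k]·a₂b₂ᵀ. S₀ and S₁ are linearly independent, so a₁b₁ᵀ and a₂b₂ᵀ must span the same plane of matrices: they are the rank-1 matrices of the form x·S₀ + y·S₁.
det(x·S₀ + y·S₁) is −252·x² + 252·y² = (-252)·(x − y)(x + y), vanishing at (x:y) = (1:1) and (1:-1).
M₁ = S₀ + S₁ = [[36, -12], [12, -4]] = 4·[3, 1][3, -1]ᵀ and M₂ = S₀ − S₁ = [[0, -24], [0, -36]] = (-12)·[2, 3][0, 1]ᵀ, so take a₁ = [3, 1], b₁ = [3, -1], a₂ = [2, 3], b₂ = [0, 1].
Each slice is an integer combination of E₁ = a₁b₁ᵀ and E₂ = a₂b₂ᵀ: S₀ = 2·E₁ − 6·E₂, S₁ = 2·E₁ + 6·E₂; reading off coefficients, c₁ = [2, 2] and c₂ = [-6, 6].
Hence T = [3, 1] ⊗ [3, -1] ⊗ [2, 2] + [2, 3] ⊗ [0, 1] ⊗ [-6, 6], so rank(T) ≤ 2.
These bounds meet, so rank(T) = 2.

rank(T) = 2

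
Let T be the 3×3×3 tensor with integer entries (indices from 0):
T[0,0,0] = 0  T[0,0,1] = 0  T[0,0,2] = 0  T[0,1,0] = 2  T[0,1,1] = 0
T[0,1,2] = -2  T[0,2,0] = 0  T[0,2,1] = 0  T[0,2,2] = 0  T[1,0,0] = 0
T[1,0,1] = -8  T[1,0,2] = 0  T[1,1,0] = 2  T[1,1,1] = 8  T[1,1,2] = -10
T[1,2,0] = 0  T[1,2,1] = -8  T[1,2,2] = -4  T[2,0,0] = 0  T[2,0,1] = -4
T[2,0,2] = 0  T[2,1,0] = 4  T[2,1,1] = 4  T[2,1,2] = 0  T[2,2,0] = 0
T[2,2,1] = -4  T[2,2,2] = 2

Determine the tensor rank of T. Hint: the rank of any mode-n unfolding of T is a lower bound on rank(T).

3

Lower bound: the mode-3 unfolding of T (rows indexed by k, columns by (i,j) = (0,0), (0,1), (0,2), (1,0), (1,1), (1,2), (2,0), (2,1), (2,2)) is [[0, 2, 0, 0, 2, 0, 0, 4, 0], [0, 0, 0, -8, 8, -8, -4, 4, -4], [0, -2, 0, 0, -10, -4, 0, 0, 2]].
There the 3×3 minor on rows k ∈ {0, 1, 2}, columns (i,j) ∈ {(0,1), (1,0), (1,1)} is det [[2, 0, 2], [0, -8, 8], [-2, 0, -10]] = 128 ≠ 0, so this unfolding has rank ≥ 3; CP rank is at least every unfolding rank, so rank(T) ≥ 3. (Unfolding ranks only ever bound the CP rank from below — rank(T) can be strictly larger than all of them — so the matching upper bound has to come from an explicit 3-term decomposition.)
Upper bound: T is a sum of 3 rank-1 terms, T = [0, 2, -1] (x) [0, 2, 1] (x) [0, 0, -2] + [0, 2, 1] (x) [1, -1, 1] (x) [0, -4, 0] + [1, 1, 2] (x) [0, 1, 0] (x) [2, 0, -2] (one valid choice — decompositions are not unique — normalised so each a, b is primitive with positive first nonzero entry; check it by expanding all entries), so rank(T) ≤ 3.
These bounds meet, so rank(T) = 3.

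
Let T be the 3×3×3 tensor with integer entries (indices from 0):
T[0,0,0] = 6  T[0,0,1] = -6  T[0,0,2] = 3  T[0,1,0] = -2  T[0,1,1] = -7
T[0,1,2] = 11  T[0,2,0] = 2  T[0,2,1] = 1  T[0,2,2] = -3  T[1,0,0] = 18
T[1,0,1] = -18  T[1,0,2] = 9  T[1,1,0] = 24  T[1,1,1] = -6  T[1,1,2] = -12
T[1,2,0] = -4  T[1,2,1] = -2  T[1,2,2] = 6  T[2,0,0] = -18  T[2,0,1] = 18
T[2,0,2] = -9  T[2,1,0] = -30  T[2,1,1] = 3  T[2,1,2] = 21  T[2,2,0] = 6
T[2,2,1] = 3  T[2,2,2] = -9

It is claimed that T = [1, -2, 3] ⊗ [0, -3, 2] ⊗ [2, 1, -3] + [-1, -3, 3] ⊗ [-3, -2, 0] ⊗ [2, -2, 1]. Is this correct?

Reconstruct entry (0,2,0) from the claimed factors: Σₗ aₗ[0]bₗ[2]cₗ[0] = (1)·(2)·(2) + (-1)·(0)·(2) = 4, but T[0,2,0] = 2. The claim is false.

No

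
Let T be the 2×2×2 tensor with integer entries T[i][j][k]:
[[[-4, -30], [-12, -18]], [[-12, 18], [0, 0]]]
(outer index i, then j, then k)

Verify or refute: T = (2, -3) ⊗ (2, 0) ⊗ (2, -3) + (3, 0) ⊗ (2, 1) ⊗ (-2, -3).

Reconstruct entry (0,1,0) from the claimed factors: Σₗ aₗ[0]bₗ[1]cₗ[0] = (2)·(0)·(2) + (3)·(1)·(-2) = -6, but T[0,1,0] = -12. The claim is false.

No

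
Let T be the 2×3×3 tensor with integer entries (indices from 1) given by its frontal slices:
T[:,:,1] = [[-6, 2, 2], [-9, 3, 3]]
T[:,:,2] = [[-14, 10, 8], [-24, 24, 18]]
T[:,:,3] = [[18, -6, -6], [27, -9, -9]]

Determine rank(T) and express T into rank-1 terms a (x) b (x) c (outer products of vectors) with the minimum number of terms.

Lower bound: in the mode-2 unfolding of T (rows indexed by j, columns by (i,k)) the 2×2 minor on rows j ∈ {1, 2}, columns (i,k) ∈ {(1,1), (1,2)} is det [[-6, -14], [2, 10]] = -32 ≠ 0, so that unfolding has rank ≥ 2 and hence rank(T) ≥ 2 (CP rank is at least every unfolding rank, though it can be larger).
Upper bound: with S_k = T[:,:,k], the two rank-1 terms a₁b₁ᵀ, a₂b₂ᵀ are the rank-1 members of the pencil x·S₁ + y·S₂.
The 2×2 minor of x·S₁ + y·S₂ on rows {1,2}, columns {1,2} is −48·xy − 96·y² = (-48)·(x + 2·y)(y), vanishing at (x:y) = (2:-1) and (1:0).
M₁ = 2·S₁ − S₂ = [[2, -6, -4], [6, -18, -12]] = 2·(1, 3)(1, -3, -2)ᵀ and M₂ = S₁ = [[-6, 2, 2], [-9, 3, 3]] = −(2, 3)(3, -1, -1)ᵀ, so take a₁ = (1, 3), b₁ = (1, -3, -2), a₂ = (2, 3), b₂ = (3, -1, -1).
Each slice is an integer combination of E₁ = a₁b₁ᵀ and E₂ = a₂b₂ᵀ: S₁ = −E₂, S₂ = −2·E₁ − 2·E₂, S₃ = 3·E₂; reading off coefficients, c₁ = (0, -2, 0) and c₂ = (-1, -2, 3).
Hence T = (1, 3) (x) (1, -3, -2) (x) (0, -2, 0) + (2, 3) (x) (3, -1, -1) (x) (-1, -2, 3), so rank(T) ≤ 2.
These bounds meet, so rank(T) = 2.

rank(T) = 2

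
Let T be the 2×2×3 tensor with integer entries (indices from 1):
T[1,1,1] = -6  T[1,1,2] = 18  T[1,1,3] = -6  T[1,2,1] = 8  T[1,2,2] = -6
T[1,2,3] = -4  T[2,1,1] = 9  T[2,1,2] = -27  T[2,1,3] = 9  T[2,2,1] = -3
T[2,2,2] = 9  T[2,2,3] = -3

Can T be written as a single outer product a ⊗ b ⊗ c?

No

The mode-1 unfolding of T (rows indexed by i, columns by (j,k) = (1,1), (1,2), (1,3), (2,1), (2,2), (2,3)) is [[-6, 18, -6, 8, -6, -4], [9, -27, 9, -3, 9, -3]].
There the 2×2 minor on rows i ∈ {1, 2}, columns (j,k) ∈ {(1,1), (2,1)} is det [[-6, 8], [9, -3]] = -54 ≠ 0, so this unfolding has rank ≥ 2; CP rank is at least every unfolding rank, so rank(T) ≥ 2.
In particular rank(T) ≥ 2 > 1, so T is not rank-1.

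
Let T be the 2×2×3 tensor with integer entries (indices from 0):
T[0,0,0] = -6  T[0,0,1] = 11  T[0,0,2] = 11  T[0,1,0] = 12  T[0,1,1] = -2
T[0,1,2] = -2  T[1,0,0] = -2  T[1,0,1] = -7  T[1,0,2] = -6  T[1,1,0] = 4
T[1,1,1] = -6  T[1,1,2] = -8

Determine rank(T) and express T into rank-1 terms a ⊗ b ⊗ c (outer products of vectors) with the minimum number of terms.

rank(T) = 3

Lower bound: the mode-3 unfolding of T (rows indexed by k, columns by (i,j) = (0,0), (0,1), (1,0), (1,1)) is [[-6, 12, -2, 4], [11, -2, -7, -6], [11, -2, -6, -8]].
There the 3×3 minor on rows k ∈ {0, 1, 2}, columns (i,j) ∈ {(0,0), (0,1), (1,0)} is det [[-6, 12, -2], [11, -2, -7], [11, -2, -6]] = -120 ≠ 0, so this unfolding has rank ≥ 3; CP rank is at least every unfolding rank, so rank(T) ≥ 3. (Unfolding ranks only ever bound the CP rank from below — rank(T) can be strictly larger than all of them — so the matching upper bound has to come from an explicit 3-term decomposition.)
Upper bound: T is a sum of 3 rank-1 terms, T = [1, -1] ⊗ [2, 1] ⊗ [0, 4, 4] + [1, 0] ⊗ [1, -2] ⊗ [-2, 1, -1] + [2, 1] ⊗ [1, -2] ⊗ [-2, 1, 2] (written with every a and b primitive with positive leading entry and the scale carried by c; CP decompositions are not unique, and this one is verified by expanding entrywise), so rank(T) ≤ 3.
These bounds meet, so rank(T) = 3.
Check entry T[1,1,2] = -8: (-1)·(1)·(4) + (0)·(-2)·(-1) + (1)·(-2)·(2) = -8.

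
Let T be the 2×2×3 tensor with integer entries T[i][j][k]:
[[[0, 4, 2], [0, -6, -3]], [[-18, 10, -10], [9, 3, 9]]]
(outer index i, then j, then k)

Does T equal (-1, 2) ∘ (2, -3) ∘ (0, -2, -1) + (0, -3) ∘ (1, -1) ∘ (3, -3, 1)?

Reconstruct entry (1,0,0) from the claimed factors: Σₗ aₗ[1]bₗ[0]cₗ[0] = (2)·(2)·(0) + (-3)·(1)·(3) = -9, but T[1,0,0] = -18. The claim is false.

No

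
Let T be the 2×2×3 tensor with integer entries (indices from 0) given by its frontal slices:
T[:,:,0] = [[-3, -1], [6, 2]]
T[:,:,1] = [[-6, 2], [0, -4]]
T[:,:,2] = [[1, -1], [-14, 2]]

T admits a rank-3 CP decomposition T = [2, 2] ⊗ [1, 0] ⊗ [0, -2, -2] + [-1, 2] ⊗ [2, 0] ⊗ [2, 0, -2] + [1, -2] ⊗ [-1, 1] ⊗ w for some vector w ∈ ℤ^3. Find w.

Subtract the known terms from T to get the rank-1 residual R = [1, -2] ⊗ [-1, 1] ⊗ w, so R[i,j,k] = a[i]·b[j]·w[k]. Pick indices with nonzero a[0]·b[0] = (1)·(-1) = -1. Only the fibre through (0,0,·) is needed: R[0,0,:] = T[0,0,:] − Σₗ aₗ[0]bₗ[0]cₗ = [-3, -6, 1] − (2)·(1)·[0, -2, -2] − (-1)·(2)·[2, 0, -2] = [1, -2, 1]. Then w[k] = R[0,0,k] / -1 for each k, giving w = [1, -2, 1] / -1 = [-1, 2, -1].

w = [-1, 2, -1]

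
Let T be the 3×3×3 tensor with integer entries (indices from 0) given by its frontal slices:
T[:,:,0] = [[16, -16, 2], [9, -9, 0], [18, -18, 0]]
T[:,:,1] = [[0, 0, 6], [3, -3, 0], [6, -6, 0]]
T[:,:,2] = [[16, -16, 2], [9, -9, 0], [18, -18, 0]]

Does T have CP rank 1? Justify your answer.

The mode-3 unfolding of T (rows indexed by k, columns by (i,j) = (0,0), (0,1), (0,2), (1,0), (1,1), (1,2), (2,0), (2,1), (2,2)) is [[16, -16, 2, 9, -9, 0, 18, -18, 0], [0, 0, 6, 3, -3, 0, 6, -6, 0], [16, -16, 2, 9, -9, 0, 18, -18, 0]].
There the 2×2 minor on rows k ∈ {0, 1}, columns (i,j) ∈ {(0,0), (0,2)} is det [[16, 2], [0, 6]] = 96 ≠ 0, so this unfolding has rank ≥ 2; CP rank is at least every unfolding rank, so rank(T) ≥ 2.
In particular rank(T) ≥ 2 > 1, so T is not rank-1.

No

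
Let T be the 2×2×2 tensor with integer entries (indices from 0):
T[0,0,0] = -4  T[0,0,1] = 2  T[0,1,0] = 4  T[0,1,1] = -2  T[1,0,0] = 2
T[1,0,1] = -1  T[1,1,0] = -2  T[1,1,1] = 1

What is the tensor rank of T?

1

Lower bound: T ≠ 0 (e.g. T[0,0,0] = -4), so rank(T) ≥ 1.
Upper bound: the mode-1 fibre T[:,0,0] = [-4, 2] gives a = (2, -1) (primitive direction); the mode-2 fibre T[0,:,0] = [-4, 4] gives b = (1, -1); then c[k] = T[0,0,k] / (a[0]·b[0]) = [-4, 2] / 2 = (-2, 1).
Expanding (2, -1) ⊗ (1, -1) ⊗ (-2, 1) reproduces all 8 entries of T, so T = (2, -1) ⊗ (1, -1) ⊗ (-2, 1) and rank(T) ≤ 1.
These bounds meet, so rank(T) = 1.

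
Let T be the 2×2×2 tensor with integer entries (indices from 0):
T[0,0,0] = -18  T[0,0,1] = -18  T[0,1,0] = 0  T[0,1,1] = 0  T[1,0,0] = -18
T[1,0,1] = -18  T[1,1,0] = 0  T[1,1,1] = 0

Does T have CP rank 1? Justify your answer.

Yes

If T = a ⊗ b ⊗ c then every fibre of T is a multiple of the corresponding factor, so read the factors off the fibres through the nonzero entry T[0,0,0] = -18.
The mode-1 fibre T[:,0,0] = [-18, -18] gives a = [1, 1] (primitive direction); the mode-2 fibre T[0,:,0] = [-18, 0] gives b = [1, 0]; then c[k] = T[0,0,k] / (a[0]·b[0]) = [-18, -18] / 1 = [-18, -18].
Expanding [1, 1] ⊗ [1, 0] ⊗ [-18, -18] reproduces all 8 entries of T, so T = [1, 1] ⊗ [1, 0] ⊗ [-18, -18] and rank(T) ≤ 1.
Equivalently every frontal slice T[:,:,k] is c[k] times the rank-1 matrix [1, 1] ⊗ [1, 0]. So T has rank 1 (it is nonzero).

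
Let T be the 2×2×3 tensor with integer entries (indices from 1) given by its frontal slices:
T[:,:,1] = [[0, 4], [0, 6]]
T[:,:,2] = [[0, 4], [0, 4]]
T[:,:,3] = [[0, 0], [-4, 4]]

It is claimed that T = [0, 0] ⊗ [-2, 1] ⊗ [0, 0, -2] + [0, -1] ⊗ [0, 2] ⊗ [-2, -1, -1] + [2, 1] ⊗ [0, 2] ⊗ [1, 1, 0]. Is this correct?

No

Reconstruct entry (2,1,3) from the claimed factors: Σₗ aₗ[2]bₗ[1]cₗ[3] = (0)·(-2)·(-2) + (-1)·(0)·(-1) + (1)·(0)·(0) = 0, but T[2,1,3] = -4. The claim is false.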